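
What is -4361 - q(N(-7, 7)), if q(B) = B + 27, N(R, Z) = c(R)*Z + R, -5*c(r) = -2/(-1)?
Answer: -21891/5 ≈ -4378.2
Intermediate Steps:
c(r) = -⅖ (c(r) = -(-2)/(5*(-1)) = -(-2)*(-1)/5 = -⅕*2 = -⅖)
N(R, Z) = R - 2*Z/5 (N(R, Z) = -2*Z/5 + R = R - 2*Z/5)
q(B) = 27 + B
-4361 - q(N(-7, 7)) = -4361 - (27 + (-7 - ⅖*7)) = -4361 - (27 + (-7 - 14/5)) = -4361 - (27 - 49/5) = -4361 - 1*86/5 = -4361 - 86/5 = -21891/5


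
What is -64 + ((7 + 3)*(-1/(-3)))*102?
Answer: 276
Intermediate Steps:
-64 + ((7 + 3)*(-1/(-3)))*102 = -64 + (10*(-1*(-⅓)))*102 = -64 + (10*(⅓))*102 = -64 + (10/3)*102 = -64 + 340 = 276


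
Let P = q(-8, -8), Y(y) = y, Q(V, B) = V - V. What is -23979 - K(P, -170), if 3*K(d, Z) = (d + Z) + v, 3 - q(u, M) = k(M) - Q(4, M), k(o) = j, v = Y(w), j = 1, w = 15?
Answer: -23928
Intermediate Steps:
Q(V, B) = 0
v = 15
k(o) = 1
q(u, M) = 2 (q(u, M) = 3 - (1 - 1*0) = 3 - (1 + 0) = 3 - 1*1 = 3 - 1 = 2)
P = 2
K(d, Z) = 5 + Z/3 + d/3 (K(d, Z) = ((d + Z) + 15)/3 = ((Z + d) + 15)/3 = (15 + Z + d)/3 = 5 + Z/3 + d/3)
-23979 - K(P, -170) = -23979 - (5 + (⅓)*(-170) + (⅓)*2) = -23979 - (5 - 170/3 + ⅔) = -23979 - 1*(-51) = -23979 + 51 = -23928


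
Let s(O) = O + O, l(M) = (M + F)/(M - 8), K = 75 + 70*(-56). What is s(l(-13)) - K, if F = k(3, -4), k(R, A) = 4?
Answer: 26921/7 ≈ 3845.9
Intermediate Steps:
F = 4
K = -3845 (K = 75 - 3920 = -3845)
l(M) = (4 + M)/(-8 + M) (l(M) = (M + 4)/(M - 8) = (4 + M)/(-8 + M))
s(O) = 2*O
s(l(-13)) - K = 2*((4 - 13)/(-8 - 13)) - 1*(-3845) = 2*(-9/(-21)) + 3845 = 2*(-1/21*(-9)) + 3845 = 2*(3/7) + 3845 = 6/7 + 3845 = 26921/7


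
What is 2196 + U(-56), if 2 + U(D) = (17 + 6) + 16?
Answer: 2233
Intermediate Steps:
U(D) = 37 (U(D) = -2 + ((17 + 6) + 16) = -2 + (23 + 16) = -2 + 39 = 37)
2196 + U(-56) = 2196 + 37 = 2233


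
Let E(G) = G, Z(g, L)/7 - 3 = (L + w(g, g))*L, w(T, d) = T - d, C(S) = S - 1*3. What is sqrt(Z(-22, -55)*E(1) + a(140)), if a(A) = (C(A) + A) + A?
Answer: sqrt(21613) ≈ 147.01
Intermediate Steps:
C(S) = -3 + S (C(S) = S - 3 = -3 + S)
Z(g, L) = 21 + 7*L**2 (Z(g, L) = 21 + 7*((L + (g - g))*L) = 21 + 7*((L + 0)*L) = 21 + 7*(L*L) = 21 + 7*L**2)
a(A) = -3 + 3*A (a(A) = ((-3 + A) + A) + A = (-3 + 2*A) + A = -3 + 3*A)
sqrt(Z(-22, -55)*E(1) + a(140)) = sqrt((21 + 7*(-55)**2)*1 + (-3 + 3*140)) = sqrt((21 + 7*3025)*1 + (-3 + 420)) = sqrt((21 + 21175)*1 + 417) = sqrt(21196*1 + 417) = sqrt(21196 + 417) = sqrt(21613)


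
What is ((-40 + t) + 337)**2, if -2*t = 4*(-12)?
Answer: 103041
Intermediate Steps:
t = 24 (t = -2*(-12) = -1/2*(-48) = 24)
((-40 + t) + 337)**2 = ((-40 + 24) + 337)**2 = (-16 + 337)**2 = 321**2 = 103041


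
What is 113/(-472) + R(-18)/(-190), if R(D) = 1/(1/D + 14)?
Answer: -2698733/11254840 ≈ -0.23978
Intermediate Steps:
R(D) = 1/(14 + 1/D)
113/(-472) + R(-18)/(-190) = 113/(-472) - 18/(1 + 14*(-18))/(-190) = 113*(-1/472) - 18/(1 - 252)*(-1/190) = -113/472 - 18/(-251)*(-1/190) = -113/472 - 18*(-1/251)*(-1/190) = -113/472 + (18/251)*(-1/190) = -113/472 - 9/23845 = -2698733/11254840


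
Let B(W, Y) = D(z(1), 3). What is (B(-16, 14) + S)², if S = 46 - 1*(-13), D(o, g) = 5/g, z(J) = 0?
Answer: 33124/9 ≈ 3680.4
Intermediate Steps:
B(W, Y) = 5/3
S = 59 (S = 46 + 13 = 59)
(B(-16, 14) + S)² = (5/3 + 59)² = (182/3)² = 33124/9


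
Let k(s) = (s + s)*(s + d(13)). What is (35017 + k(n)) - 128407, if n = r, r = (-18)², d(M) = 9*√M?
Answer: 116562 + 5832*√13 ≈ 1.3759e+5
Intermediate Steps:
r = 324
n = 324
k(s) = 2*s*(s + 9*√13) (k(s) = (s + s)*(s + 9*√13) = (2*s)*(s + 9*√13) = 2*s*(s + 9*√13))
(35017 + k(n)) - 128407 = (35017 + 2*324*(324 + 9*√13)) - 128407 = (35017 + (209952 + 5832*√13)) - 128407 = (244969 + 5832*√13) - 128407 = 116562 + 5832*√13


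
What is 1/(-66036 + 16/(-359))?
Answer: -359/23706940 ≈ -1.5143e-5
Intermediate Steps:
1/(-66036 + 16/(-359)) = 1/(-66036 + 16*(-1/359)) = 1/(-66036 - 16/359) = 1/(-23706940/359) = -359/23706940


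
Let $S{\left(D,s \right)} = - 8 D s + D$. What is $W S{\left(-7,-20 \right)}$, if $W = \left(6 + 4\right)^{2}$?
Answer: $-112700$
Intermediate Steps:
$S{\left(D,s \right)} = D - 8 D s$ ($S{\left(D,s \right)} = - 8 D s + D = D - 8 D s$)
$W = 100$ ($W = 10^{2} = 100$)
$W S{\left(-7,-20 \right)} = 100 \left(- 7 \left(1 - -160\right)\right) = 100 \left(- 7 \left(1 + 160\right)\right) = 100 \left(\left(-7\right) 161\right) = 100 \left(-1127\right) = -112700$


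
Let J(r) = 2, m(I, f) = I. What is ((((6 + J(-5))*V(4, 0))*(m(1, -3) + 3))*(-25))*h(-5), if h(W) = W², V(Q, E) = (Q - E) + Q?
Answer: -160000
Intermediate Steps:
V(Q, E) = -E + 2*Q
((((6 + J(-5))*V(4, 0))*(m(1, -3) + 3))*(-25))*h(-5) = ((((6 + 2)*(-1*0 + 2*4))*(1 + 3))*(-25))*(-5)² = (((8*(0 + 8))*4)*(-25))*25 = (((8*8)*4)*(-25))*25 = ((64*4)*(-25))*25 = (256*(-25))*25 = -6400*25 = -160000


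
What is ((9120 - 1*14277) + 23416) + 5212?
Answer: 23471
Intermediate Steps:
((9120 - 1*14277) + 23416) + 5212 = ((9120 - 14277) + 23416) + 5212 = (-5157 + 23416) + 5212 = 18259 + 5212 = 23471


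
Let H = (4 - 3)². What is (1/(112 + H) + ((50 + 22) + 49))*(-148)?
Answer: -2023752/113 ≈ -17909.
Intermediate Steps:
H = 1 (H = 1² = 1)
(1/(112 + H) + ((50 + 22) + 49))*(-148) = (1/(112 + 1) + ((50 + 22) + 49))*(-148) = (1/113 + (72 + 49))*(-148) = (1/113 + 121)*(-148) = (13674/113)*(-148) = -2023752/113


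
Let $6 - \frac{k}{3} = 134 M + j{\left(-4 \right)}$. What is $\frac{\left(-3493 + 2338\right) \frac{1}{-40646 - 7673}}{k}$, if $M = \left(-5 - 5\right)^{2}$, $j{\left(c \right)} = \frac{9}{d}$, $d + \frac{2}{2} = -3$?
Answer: $- \frac{1540}{2588303873} \approx -5.9498 \cdot 10^{-7}$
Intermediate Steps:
$d = -4$ ($d = -1 - 3 = -4$)
$j{\left(c \right)} = - \frac{9}{4}$ ($j{\left(c \right)} = \frac{9}{-4} = 9 \left(- \frac{1}{4}\right) = - \frac{9}{4}$)
$M = 100$ ($M = \left(-10\right)^{2} = 100$)
$k = - \frac{160701}{4}$ ($k = 18 - 3 \left(134 \cdot 100 - \frac{9}{4}\right) = 18 - 3 \left(13400 - \frac{9}{4}\right) = 18 - \frac{160773}{4} = - \frac{160701}{4} \approx -40175.0$)
$\frac{\left(-3493 + 2338\right) \frac{1}{-40646 - 7673}}{k} = \frac{\left(-3493 + 2338\right) \frac{1}{-40646 - 7673}}{- \frac{160701}{4}} = - \frac{1155}{-48319} \left(- \frac{4}{160701}\right) = \left(-1155\right) \left(- \frac{1}{48319}\right) \left(- \frac{4}{160701}\right) = \frac{1155}{48319} \left(- \frac{4}{160701}\right) = - \frac{1540}{2588303873}$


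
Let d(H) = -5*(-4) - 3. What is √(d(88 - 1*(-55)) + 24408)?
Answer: 5*√977 ≈ 156.28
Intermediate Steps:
d(H) = 17 (d(H) = 20 - 3 = 17)
√(d(88 - 1*(-55)) + 24408) = √(17 + 24408) = √24425 = 5*√977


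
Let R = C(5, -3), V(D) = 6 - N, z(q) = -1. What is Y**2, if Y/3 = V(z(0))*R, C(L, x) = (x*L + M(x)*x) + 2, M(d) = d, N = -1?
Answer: 7056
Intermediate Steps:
V(D) = 7 (V(D) = 6 - 1*(-1) = 6 + 1 = 7)
C(L, x) = 2 + x**2 + L*x (C(L, x) = (x*L + x*x) + 2 = (L*x + x**2) + 2 = (x**2 + L*x) + 2 = 2 + x**2 + L*x)
R = -4 (R = 2 + (-3)**2 + 5*(-3) = 2 + 9 - 15 = -4)
Y = -84 (Y = 3*(7*(-4)) = 3*(-28) = -84)
Y**2 = (-84)**2 = 7056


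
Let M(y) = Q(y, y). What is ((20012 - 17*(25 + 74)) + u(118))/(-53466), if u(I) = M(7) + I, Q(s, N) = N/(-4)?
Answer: -73781/213864 ≈ -0.34499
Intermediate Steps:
Q(s, N) = -N/4 (Q(s, N) = N*(-¼) = -N/4)
M(y) = -y/4
u(I) = -7/4 + I (u(I) = -¼*7 + I = -7/4 + I)
((20012 - 17*(25 + 74)) + u(118))/(-53466) = ((20012 - 17*(25 + 74)) + (-7/4 + 118))/(-53466) = ((20012 - 17*99) + 465/4)*(-1/53466) = ((20012 - 1683) + 465/4)*(-1/53466) = (18329 + 465/4)*(-1/53466) = (73781/4)*(-1/53466) = -73781/213864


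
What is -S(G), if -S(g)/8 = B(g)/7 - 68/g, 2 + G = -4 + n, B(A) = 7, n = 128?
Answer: 216/61 ≈ 3.5410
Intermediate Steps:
G = 122 (G = -2 + (-4 + 128) = -2 + 124 = 122)
S(g) = -8 + 544/g (S(g) = -8*(7/7 - 68/g) = -8*(7*(⅐) - 68/g) = -8*(1 - 68/g) = -8 + 544/g)
-S(G) = -(-8 + 544/122) = -(-8 + 544*(1/122)) = -(-8 + 272/61) = -1*(-216/61) = 216/61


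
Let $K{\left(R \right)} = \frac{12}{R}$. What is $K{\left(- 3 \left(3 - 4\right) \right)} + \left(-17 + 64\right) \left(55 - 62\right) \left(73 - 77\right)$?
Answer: $1320$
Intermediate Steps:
$K{\left(- 3 \left(3 - 4\right) \right)} + \left(-17 + 64\right) \left(55 - 62\right) \left(73 - 77\right) = \frac{12}{\left(-3\right) \left(3 - 4\right)} + \left(-17 + 64\right) \left(55 - 62\right) \left(73 - 77\right) = \frac{12}{\left(-3\right) \left(3 - 4\right)} + 47 \left(-7\right) \left(73 - 77\right) = \frac{12}{\left(-3\right) \left(-1\right)} - -1316 = \frac{12}{3} + 1316 = 12 \cdot \frac{1}{3} + 1316 = 4 + 1316 = 1320$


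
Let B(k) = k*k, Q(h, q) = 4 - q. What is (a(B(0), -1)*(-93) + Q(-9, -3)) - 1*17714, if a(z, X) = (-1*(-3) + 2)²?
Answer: -20032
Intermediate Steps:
B(k) = k²
a(z, X) = 25 (a(z, X) = (3 + 2)² = 5² = 25)
(a(B(0), -1)*(-93) + Q(-9, -3)) - 1*17714 = (25*(-93) + (4 - 1*(-3))) - 1*17714 = (-2325 + (4 + 3)) - 17714 = (-2325 + 7) - 17714 = -2318 - 17714 = -20032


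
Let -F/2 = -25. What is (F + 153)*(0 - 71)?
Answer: -14413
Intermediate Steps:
F = 50 (F = -2*(-25) = 50)
(F + 153)*(0 - 71) = (50 + 153)*(0 - 71) = 203*(-71) = -14413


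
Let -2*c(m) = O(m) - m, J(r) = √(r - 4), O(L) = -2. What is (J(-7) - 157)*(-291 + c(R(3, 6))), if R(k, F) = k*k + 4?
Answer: 89019/2 - 567*I*√11/2 ≈ 44510.0 - 940.26*I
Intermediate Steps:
R(k, F) = 4 + k² (R(k, F) = k² + 4 = 4 + k²)
J(r) = √(-4 + r)
c(m) = 1 + m/2 (c(m) = -(-2 - m)/2 = 1 + m/2)
(J(-7) - 157)*(-291 + c(R(3, 6))) = (√(-4 - 7) - 157)*(-291 + (1 + (4 + 3²)/2)) = (√(-11) - 157)*(-291 + (1 + (4 + 9)/2)) = (I*√11 - 157)*(-291 + (1 + (½)*13)) = (-157 + I*√11)*(-291 + (1 + 13/2)) = (-157 + I*√11)*(-291 + 15/2) = (-157 + I*√11)*(-567/2) = 89019/2 - 567*I*√11/2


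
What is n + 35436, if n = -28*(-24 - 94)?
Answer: 38740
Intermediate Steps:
n = 3304 (n = -28*(-118) = 3304)
n + 35436 = 3304 + 35436 = 38740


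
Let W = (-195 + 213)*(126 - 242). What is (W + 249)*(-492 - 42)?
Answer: 982026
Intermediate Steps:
W = -2088 (W = 18*(-116) = -2088)
(W + 249)*(-492 - 42) = (-2088 + 249)*(-492 - 42) = -1839*(-534) = 982026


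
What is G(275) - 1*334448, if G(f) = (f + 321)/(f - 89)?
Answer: -31103366/93 ≈ -3.3445e+5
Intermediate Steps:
G(f) = (321 + f)/(-89 + f)
G(275) - 1*334448 = (321 + 275)/(-89 + 275) - 1*334448 = 596/186 - 334448 = (1/186)*596 - 334448 = 298/93 - 334448 = -31103366/93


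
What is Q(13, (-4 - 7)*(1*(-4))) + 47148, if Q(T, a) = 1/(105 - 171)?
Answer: 3111767/66 ≈ 47148.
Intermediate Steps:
Q(T, a) = -1/66 (Q(T, a) = 1/(-66) = -1/66)
Q(13, (-4 - 7)*(1*(-4))) + 47148 = -1/66 + 47148 = 3111767/66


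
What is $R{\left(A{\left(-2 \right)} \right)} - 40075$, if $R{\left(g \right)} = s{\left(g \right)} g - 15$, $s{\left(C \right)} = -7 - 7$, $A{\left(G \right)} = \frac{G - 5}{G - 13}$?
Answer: $- \frac{601448}{15} \approx -40097.0$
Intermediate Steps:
$A{\left(G \right)} = \frac{-5 + G}{-13 + G}$
$s{\left(C \right)} = -14$ ($s{\left(C \right)} = -7 - 7 = -14$)
$R{\left(g \right)} = -15 - 14 g$ ($R{\left(g \right)} = - 14 g - 15 = -15 - 14 g$)
$R{\left(A{\left(-2 \right)} \right)} - 40075 = \left(-15 - 14 \frac{-5 - 2}{-13 - 2}\right) - 40075 = \left(-15 - 14 \frac{1}{-15} \left(-7\right)\right) - 40075 = \left(-15 - 14 \left(\left(- \frac{1}{15}\right) \left(-7\right)\right)\right) - 40075 = \left(-15 - \frac{98}{15}\right) - 40075 = - \frac{323}{15} - 40075 = - \frac{601448}{15}$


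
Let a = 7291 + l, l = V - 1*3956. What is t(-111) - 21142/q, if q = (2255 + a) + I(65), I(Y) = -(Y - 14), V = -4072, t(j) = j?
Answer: -183979/1467 ≈ -125.41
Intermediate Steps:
l = -8028 (l = -4072 - 1*3956 = -4072 - 3956 = -8028)
I(Y) = 14 - Y (I(Y) = -(-14 + Y) = 14 - Y)
a = -737 (a = 7291 - 8028 = -737)
q = 1467 (q = (2255 - 737) + (14 - 1*65) = 1518 + (14 - 65) = 1518 - 51 = 1467)
t(-111) - 21142/q = -111 - 21142/1467 = -183979/1467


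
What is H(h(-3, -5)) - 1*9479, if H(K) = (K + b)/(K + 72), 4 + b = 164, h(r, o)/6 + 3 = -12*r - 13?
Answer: -227461/24 ≈ -9477.5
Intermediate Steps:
h(r, o) = -96 - 72*r (h(r, o) = -18 + 6*(-12*r - 13) = -18 + 6*(-13 - 12*r) = -18 + (-78 - 72*r) = -96 - 72*r)
b = 160 (b = -4 + 164 = 160)
H(K) = (160 + K)/(72 + K) (H(K) = (K + 160)/(K + 72) = (160 + K)/(72 + K))
H(h(-3, -5)) - 1*9479 = (160 + (-96 - 72*(-3)))/(72 + (-96 - 72*(-3))) - 1*9479 = (160 + (-96 + 216))/(72 + (-96 + 216)) - 9479 = (160 + 120)/(72 + 120) - 9479 = 280/192 - 9479 = (1/192)*280 - 9479 = 35/24 - 9479 = -227461/24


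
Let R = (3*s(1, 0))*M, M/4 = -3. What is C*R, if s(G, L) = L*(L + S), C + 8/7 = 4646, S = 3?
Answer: 0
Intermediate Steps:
M = -12 (M = 4*(-3) = -12)
C = 32514/7 (C = -8/7 + 4646 = 32514/7 ≈ 4644.9)
s(G, L) = L*(3 + L) (s(G, L) = L*(L + 3) = L*(3 + L))
R = 0 (R = (3*(0*(3 + 0)))*(-12) = (3*(0*3))*(-12) = (3*0)*(-12) = 0*(-12) = 0)
C*R = (32514/7)*0 = 0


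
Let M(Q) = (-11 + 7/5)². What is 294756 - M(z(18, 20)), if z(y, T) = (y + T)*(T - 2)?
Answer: 7366596/25 ≈ 2.9466e+5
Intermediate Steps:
z(y, T) = (-2 + T)*(T + y) (z(y, T) = (T + y)*(-2 + T) = (-2 + T)*(T + y))
M(Q) = 2304/25 (M(Q) = (-11 + 7*(⅕))² = (-11 + 7/5)² = (-48/5)² = 2304/25)
294756 - M(z(18, 20)) = 294756 - 1*2304/25 = 294756 - 2304/25 = 7366596/25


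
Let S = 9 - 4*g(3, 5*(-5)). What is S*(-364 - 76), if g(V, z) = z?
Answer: -47960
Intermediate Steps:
S = 109 (S = 9 - 20*(-5) = 9 - 4*(-25) = 9 + 100 = 109)
S*(-364 - 76) = 109*(-364 - 76) = 109*(-440) = -47960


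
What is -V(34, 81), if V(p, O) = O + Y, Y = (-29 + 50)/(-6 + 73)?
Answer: -5448/67 ≈ -81.313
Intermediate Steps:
Y = 21/67 ≈ 0.31343
V(p, O) = 21/67 + O (V(p, O) = O + 21/67 = 21/67 + O)
-V(34, 81) = -(21/67 + 81) = -1*5448/67 = -5448/67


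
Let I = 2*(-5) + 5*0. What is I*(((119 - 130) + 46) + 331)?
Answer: -3660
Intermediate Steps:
I = -10 (I = -10 + 0 = -10)
I*(((119 - 130) + 46) + 331) = -10*(((119 - 130) + 46) + 331) = -10*((-11 + 46) + 331) = -10*(35 + 331) = -10*366 = -3660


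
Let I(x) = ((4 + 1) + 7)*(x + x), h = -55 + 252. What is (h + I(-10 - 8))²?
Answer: 55225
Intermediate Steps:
h = 197
I(x) = 24*x (I(x) = (5 + 7)*(2*x) = 12*(2*x) = 24*x)
(h + I(-10 - 8))² = (197 + 24*(-10 - 8))² = (197 + 24*(-18))² = (197 - 432)² = (-235)² = 55225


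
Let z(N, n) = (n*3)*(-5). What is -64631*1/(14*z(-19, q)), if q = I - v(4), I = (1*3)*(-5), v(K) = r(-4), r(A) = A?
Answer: -9233/330 ≈ -27.979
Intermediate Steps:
v(K) = -4
I = -15 (I = 3*(-5) = -15)
q = -11 (q = -15 - 1*(-4) = -15 + 4 = -11)
z(N, n) = -15*n (z(N, n) = (3*n)*(-5) = -15*n)
-64631*1/(14*z(-19, q)) = -64631/(-15*(-11)*14) = -64631/(165*14) = -64631/2310 = -64631*1/2310 = -9233/330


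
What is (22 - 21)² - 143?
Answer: -142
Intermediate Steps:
(22 - 21)² - 143 = 1² - 143 = 1 - 143 = -142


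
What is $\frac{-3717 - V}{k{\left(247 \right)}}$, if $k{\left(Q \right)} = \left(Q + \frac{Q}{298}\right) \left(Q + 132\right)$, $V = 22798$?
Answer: $- \frac{7901470}{27990287} \approx -0.28229$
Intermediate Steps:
$k{\left(Q \right)} = \frac{299 Q \left(132 + Q\right)}{298}$ ($k{\left(Q \right)} = \left(Q + Q \frac{1}{298}\right) \left(132 + Q\right) = \left(Q + \frac{Q}{298}\right) \left(132 + Q\right) = \frac{299 Q}{298} \left(132 + Q\right) = \frac{299 Q \left(132 + Q\right)}{298}$)
$\frac{-3717 - V}{k{\left(247 \right)}} = \frac{-3717 - 22798}{\frac{299}{298} \cdot 247 \left(132 + 247\right)} = \frac{-3717 - 22798}{\frac{299}{298} \cdot 247 \cdot 379} = - \frac{26515}{\frac{27990287}{298}} = \left(-26515\right) \frac{298}{27990287} = - \frac{7901470}{27990287}$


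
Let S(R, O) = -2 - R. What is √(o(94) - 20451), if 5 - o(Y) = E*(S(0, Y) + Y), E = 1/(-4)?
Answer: I*√20423 ≈ 142.91*I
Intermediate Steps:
E = -¼ ≈ -0.25000
o(Y) = 9/2 + Y/4 (o(Y) = 5 - (-1)*((-2 - 1*0) + Y)/4 = 5 - (-1)*((-2 + 0) + Y)/4 = 5 - (-1)*(-2 + Y)/4 = 5 - (½ - Y/4) = 5 + (-½ + Y/4) = 9/2 + Y/4)
√(o(94) - 20451) = √((9/2 + (¼)*94) - 20451) = √((9/2 + 47/2) - 20451) = √(28 - 20451) = √(-20423) = I*√20423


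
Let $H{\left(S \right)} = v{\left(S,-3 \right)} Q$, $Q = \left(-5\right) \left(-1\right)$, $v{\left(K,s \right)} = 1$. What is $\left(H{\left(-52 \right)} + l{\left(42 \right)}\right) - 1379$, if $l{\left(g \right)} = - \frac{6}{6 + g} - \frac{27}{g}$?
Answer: $- \frac{76987}{56} \approx -1374.8$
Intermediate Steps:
$Q = 5$
$H{\left(S \right)} = 5$ ($H{\left(S \right)} = 1 \cdot 5 = 5$)
$l{\left(g \right)} = - \frac{27}{g} - \frac{6}{6 + g}$
$\left(H{\left(-52 \right)} + l{\left(42 \right)}\right) - 1379 = \left(5 + \frac{3 \left(-54 - 462\right)}{42 \left(6 + 42\right)}\right) - 1379 = \left(5 + 3 \cdot \frac{1}{42} \cdot \frac{1}{48} \left(-54 - 462\right)\right) - 1379 = \left(5 + 3 \cdot \frac{1}{42} \cdot \frac{1}{48} \left(-516\right)\right) - 1379 = \left(5 - \frac{43}{56}\right) - 1379 = \frac{237}{56} - 1379 = - \frac{76987}{56}$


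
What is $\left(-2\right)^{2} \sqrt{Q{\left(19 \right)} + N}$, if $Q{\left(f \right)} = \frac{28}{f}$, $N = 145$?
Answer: $\frac{44 \sqrt{437}}{19} \approx 48.411$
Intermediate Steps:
$\left(-2\right)^{2} \sqrt{Q{\left(19 \right)} + N} = \left(-2\right)^{2} \sqrt{\frac{28}{19} + 145} = 4 \sqrt{28 \cdot \frac{1}{19} + 145} = 4 \sqrt{\frac{28}{19} + 145} = 4 \sqrt{\frac{2783}{19}} = 4 \frac{11 \sqrt{437}}{19} = \frac{44 \sqrt{437}}{19}$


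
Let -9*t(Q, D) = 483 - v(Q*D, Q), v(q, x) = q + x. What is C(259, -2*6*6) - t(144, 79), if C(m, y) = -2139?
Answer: -10096/3 ≈ -3365.3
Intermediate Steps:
t(Q, D) = -161/3 + Q/9 + D*Q/9 (t(Q, D) = -(483 - (Q*D + Q))/9 = -(483 - (D*Q + Q))/9 = -(483 - (Q + D*Q))/9 = -(483 + (-Q - D*Q))/9 = -(483 - Q - D*Q)/9 = -161/3 + Q/9 + D*Q/9)
C(259, -2*6*6) - t(144, 79) = -2139 - (-161/3 + (⅑)*144 + (⅑)*79*144) = -2139 - (-161/3 + 16 + 1264) = -2139 - 1*3679/3 = -2139 - 3679/3 = -10096/3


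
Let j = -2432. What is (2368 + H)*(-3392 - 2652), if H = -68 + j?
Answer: 797808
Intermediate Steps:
H = -2500 (H = -68 - 2432 = -2500)
(2368 + H)*(-3392 - 2652) = (2368 - 2500)*(-3392 - 2652) = -132*(-6044) = 797808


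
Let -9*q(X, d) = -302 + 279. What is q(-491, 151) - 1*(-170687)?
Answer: 1536206/9 ≈ 1.7069e+5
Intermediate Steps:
q(X, d) = 23/9 (q(X, d) = -(-302 + 279)/9 = -⅑*(-23) = 23/9)
q(-491, 151) - 1*(-170687) = 23/9 - 1*(-170687) = 23/9 + 170687 = 1536206/9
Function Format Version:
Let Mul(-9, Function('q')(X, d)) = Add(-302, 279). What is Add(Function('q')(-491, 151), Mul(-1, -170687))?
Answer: Rational(1536206, 9) ≈ 1.7069e+5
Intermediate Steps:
Function('q')(X, d) = Rational(23, 9) (Function('q')(X, d) = Mul(Rational(-1, 9), Add(-302, 279)) = Mul(Rational(-1, 9), -23) = Rational(23, 9))
Add(Function('q')(-491, 151), Mul(-1, -170687)) = Add(Rational(23, 9), Mul(-1, -170687)) = Add(Rational(23, 9), 170687) = Rational(1536206, 9)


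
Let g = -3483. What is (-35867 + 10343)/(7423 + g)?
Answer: -6381/985 ≈ -6.4782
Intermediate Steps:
(-35867 + 10343)/(7423 + g) = (-35867 + 10343)/(7423 - 3483) = -25524/3940 = -25524*1/3940 = -6381/985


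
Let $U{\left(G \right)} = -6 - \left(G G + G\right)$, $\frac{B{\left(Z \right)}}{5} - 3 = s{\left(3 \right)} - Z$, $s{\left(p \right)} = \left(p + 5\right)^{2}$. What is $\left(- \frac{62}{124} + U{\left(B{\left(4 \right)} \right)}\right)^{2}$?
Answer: $\frac{39638022649}{4} \approx 9.9095 \cdot 10^{9}$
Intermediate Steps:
$s{\left(p \right)} = \left(5 + p\right)^{2}$
$B{\left(Z \right)} = 335 - 5 Z$ ($B{\left(Z \right)} = 15 + 5 \left(\left(5 + 3\right)^{2} - Z\right) = 15 + 5 \left(8^{2} - Z\right) = 15 + 5 \left(64 - Z\right) = 15 - \left(-320 + 5 Z\right) = 335 - 5 Z$)
$U{\left(G \right)} = -6 - G - G^{2}$ ($U{\left(G \right)} = -6 - \left(G^{2} + G\right) = -6 - \left(G + G^{2}\right) = -6 - G - G^{2}$)
$\left(- \frac{62}{124} + U{\left(B{\left(4 \right)} \right)}\right)^{2} = \left(- \frac{62}{124} - \left(341 - 20 + \left(335 - 20\right)^{2}\right)\right)^{2} = \left(\left(-62\right) \frac{1}{124} - \left(321 + \left(335 - 20\right)^{2}\right)\right)^{2} = \left(- \frac{1}{2} - 99546\right)^{2} = \left(- \frac{199093}{2}\right)^{2} = \frac{39638022649}{4}$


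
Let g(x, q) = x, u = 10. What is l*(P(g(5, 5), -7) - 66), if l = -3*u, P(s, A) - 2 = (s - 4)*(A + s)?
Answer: 1980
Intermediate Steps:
P(s, A) = 2 + (-4 + s)*(A + s) (P(s, A) = 2 + (s - 4)*(A + s) = 2 + (-4 + s)*(A + s))
l = -30 (l = -3*10 = -30)
l*(P(g(5, 5), -7) - 66) = -30*((2 + 5² - 4*(-7) - 4*5 - 7*5) - 66) = -30*((2 + 25 + 28 - 20 - 35) - 66) = -30*(0 - 66) = -30*(-66) = 1980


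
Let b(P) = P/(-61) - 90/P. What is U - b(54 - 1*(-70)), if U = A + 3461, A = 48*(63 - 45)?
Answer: 16367583/3782 ≈ 4327.8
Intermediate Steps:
b(P) = -90/P - P/61 (b(P) = P*(-1/61) - 90/P = -P/61 - 90/P = -90/P - P/61)
A = 864 (A = 48*18 = 864)
U = 4325 (U = 864 + 3461 = 4325)
U - b(54 - 1*(-70)) = 4325 - (-90/(54 - 1*(-70)) - (54 - 1*(-70))/61) = 4325 - (-90/(54 + 70) - (54 + 70)/61) = 4325 - (-90/124 - 1/61*124) = 4325 - (-90*1/124 - 124/61) = 4325 - (-45/62 - 124/61) = 4325 - 1*(-10433/3782) = 4325 + 10433/3782 = 16367583/3782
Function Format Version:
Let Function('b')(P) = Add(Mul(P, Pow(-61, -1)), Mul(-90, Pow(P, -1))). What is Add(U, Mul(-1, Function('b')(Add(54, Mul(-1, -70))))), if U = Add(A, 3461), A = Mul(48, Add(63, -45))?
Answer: Rational(16367583, 3782) ≈ 4327.8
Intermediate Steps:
Function('b')(P) = Add(Mul(-90, Pow(P, -1)), Mul(Rational(-1, 61), P)) (Function('b')(P) = Add(Mul(P, Rational(-1, 61)), Mul(-90, Pow(P, -1))) = Add(Mul(Rational(-1, 61), P), Mul(-90, Pow(P, -1))) = Add(Mul(-90, Pow(P, -1)), Mul(Rational(-1, 61), P)))
A = 864 (A = Mul(48, 18) = 864)
U = 4325 (U = Add(864, 3461) = 4325)
Add(U, Mul(-1, Function('b')(Add(54, Mul(-1, -70))))) = Add(4325, Mul(-1, Add(Mul(-90, Pow(Add(54, Mul(-1, -70)), -1)), Mul(Rational(-1, 61), Add(54, Mul(-1, -70)))))) = Add(4325, Mul(-1, Add(Mul(-90, Pow(Add(54, 70), -1)), Mul(Rational(-1, 61), Add(54, 70))))) = Add(4325, Mul(-1, Add(Mul(-90, Pow(124, -1)), Mul(Rational(-1, 61), 124)))) = Add(4325, Mul(-1, Add(Mul(-90, Rational(1, 124)), Rational(-124, 61)))) = Add(4325, Mul(-1, Add(Rational(-45, 62), Rational(-124, 61)))) = Add(4325, Mul(-1, Rational(-10433, 3782))) = Add(4325, Rational(10433, 3782)) = Rational(16367583, 3782)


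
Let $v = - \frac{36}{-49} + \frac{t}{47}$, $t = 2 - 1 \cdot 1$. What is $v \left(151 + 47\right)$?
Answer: $\frac{344718}{2303} \approx 149.68$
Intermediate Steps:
$t = 1$ ($t = 2 - 1 = 1$)
$v = \frac{1741}{2303}$ ($v = - \frac{36}{-49} + 1 \cdot \frac{1}{47} = \left(-36\right) \left(- \frac{1}{49}\right) + 1 \cdot \frac{1}{47} = \frac{36}{49} + \frac{1}{47} = \frac{1741}{2303} \approx 0.75597$)
$v \left(151 + 47\right) = \frac{1741 \left(151 + 47\right)}{2303} = \frac{1741}{2303} \cdot 198 = \frac{344718}{2303}$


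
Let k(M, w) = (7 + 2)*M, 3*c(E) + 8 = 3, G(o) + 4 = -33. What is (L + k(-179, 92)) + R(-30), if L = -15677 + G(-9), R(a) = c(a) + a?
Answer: -52070/3 ≈ -17357.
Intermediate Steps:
G(o) = -37 (G(o) = -4 - 33 = -37)
c(E) = -5/3 (c(E) = -8/3 + (1/3)*3 = -8/3 + 1 = -5/3)
k(M, w) = 9*M
R(a) = -5/3 + a
L = -15714 (L = -15677 - 37 = -15714)
(L + k(-179, 92)) + R(-30) = (-15714 + 9*(-179)) + (-5/3 - 30) = (-15714 - 1611) - 95/3 = -17325 - 95/3 = -52070/3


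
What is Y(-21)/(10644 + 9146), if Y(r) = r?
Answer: -21/19790 ≈ -0.0010611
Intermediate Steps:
Y(-21)/(10644 + 9146) = -21/(10644 + 9146) = -21/19790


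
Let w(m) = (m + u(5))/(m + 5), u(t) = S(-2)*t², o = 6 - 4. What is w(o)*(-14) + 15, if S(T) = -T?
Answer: -89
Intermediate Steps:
o = 2
u(t) = 2*t² (u(t) = (-1*(-2))*t² = 2*t²)
w(m) = (50 + m)/(5 + m) (w(m) = (m + 2*5²)/(m + 5) = (m + 2*25)/(5 + m) = (m + 50)/(5 + m) = (50 + m)/(5 + m))
w(o)*(-14) + 15 = ((50 + 2)/(5 + 2))*(-14) + 15 = (52/7)*(-14) + 15 = -104 + 15 = -89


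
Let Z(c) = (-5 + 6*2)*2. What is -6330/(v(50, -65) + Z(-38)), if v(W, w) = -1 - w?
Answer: -1055/13 ≈ -81.154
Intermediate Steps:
Z(c) = 14 (Z(c) = (-5 + 12)*2 = 7*2 = 14)
-6330/(v(50, -65) + Z(-38)) = -6330/((-1 - 1*(-65)) + 14) = -6330/((-1 + 65) + 14) = -6330/(64 + 14) = -6330/78 = -6330*1/78 = -1055/13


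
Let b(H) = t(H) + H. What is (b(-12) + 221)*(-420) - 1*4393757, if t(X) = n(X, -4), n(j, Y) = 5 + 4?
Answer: -4485317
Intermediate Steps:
n(j, Y) = 9
t(X) = 9
b(H) = 9 + H
(b(-12) + 221)*(-420) - 1*4393757 = ((9 - 12) + 221)*(-420) - 1*4393757 = (-3 + 221)*(-420) - 4393757 = 218*(-420) - 4393757 = -91560 - 4393757 = -4485317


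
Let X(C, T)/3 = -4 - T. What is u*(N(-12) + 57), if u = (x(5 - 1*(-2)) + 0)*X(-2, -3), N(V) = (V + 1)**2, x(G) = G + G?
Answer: -7476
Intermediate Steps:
x(G) = 2*G
X(C, T) = -12 - 3*T (X(C, T) = 3*(-4 - T) = -12 - 3*T)
N(V) = (1 + V)**2
u = -42 (u = (2*(5 - 1*(-2)) + 0)*(-12 - 3*(-3)) = (2*(5 + 2) + 0)*(-12 + 9) = (2*7 + 0)*(-3) = (14 + 0)*(-3) = 14*(-3) = -42)
u*(N(-12) + 57) = -42*((1 - 12)**2 + 57) = -42*((-11)**2 + 57) = -42*(121 + 57) = -42*178 = -7476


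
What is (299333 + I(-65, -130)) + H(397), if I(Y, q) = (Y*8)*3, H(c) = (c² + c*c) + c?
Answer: 613388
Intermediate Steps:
H(c) = c + 2*c² (H(c) = (c² + c²) + c = 2*c² + c = c + 2*c²)
I(Y, q) = 24*Y (I(Y, q) = (8*Y)*3 = 24*Y)
(299333 + I(-65, -130)) + H(397) = (299333 + 24*(-65)) + 397*(1 + 2*397) = (299333 - 1560) + 397*(1 + 794) = 297773 + 397*795 = 297773 + 315615 = 613388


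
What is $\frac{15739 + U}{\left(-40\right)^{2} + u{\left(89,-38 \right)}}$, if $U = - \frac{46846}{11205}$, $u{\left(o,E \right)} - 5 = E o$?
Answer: $- \frac{176308649}{19911285} \approx -8.8547$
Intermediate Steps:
$u{\left(o,E \right)} = 5 + E o$
$U = - \frac{46846}{11205}$ ($U = \left(-46846\right) \frac{1}{11205} = - \frac{46846}{11205} \approx -4.1808$)
$\frac{15739 + U}{\left(-40\right)^{2} + u{\left(89,-38 \right)}} = \frac{15739 - \frac{46846}{11205}}{\left(-40\right)^{2} + \left(5 - 3382\right)} = \frac{176308649}{11205 \left(1600 + \left(5 - 3382\right)\right)} = \frac{176308649}{11205 \left(1600 - 3377\right)} = \frac{176308649}{11205 \left(-1777\right)} = \frac{176308649}{11205} \left(- \frac{1}{1777}\right) = - \frac{176308649}{19911285}$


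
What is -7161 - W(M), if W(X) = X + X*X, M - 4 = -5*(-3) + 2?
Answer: -7623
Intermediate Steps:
M = 21 (M = 4 + (-5*(-3) + 2) = 4 + (15 + 2) = 4 + 17 = 21)
W(X) = X + X²
-7161 - W(M) = -7161 - 21*(1 + 21) = -7161 - 21*22 = -7161 - 1*462 = -7161 - 462 = -7623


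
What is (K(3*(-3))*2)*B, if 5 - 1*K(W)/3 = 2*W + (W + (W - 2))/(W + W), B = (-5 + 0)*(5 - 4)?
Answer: -1970/3 ≈ -656.67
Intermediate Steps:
B = -5 (B = -5*1 = -5)
K(W) = 15 - 6*W - 3*(-2 + 2*W)/(2*W) (K(W) = 15 - 3*(2*W + (W + (W - 2))/(W + W)) = 15 - 3*(2*W + (W + (-2 + W))/((2*W))) = 15 - 3*(2*W + (-2 + 2*W)*(1/(2*W))) = 15 - 3*(2*W + (-2 + 2*W)/(2*W)) = 15 + (-6*W - 3*(-2 + 2*W)/(2*W)) = 15 - 6*W - 3*(-2 + 2*W)/(2*W))
(K(3*(-3))*2)*B = ((12 - 18*(-3) + 3/((3*(-3))))*2)*(-5) = ((12 - 6*(-9) + 3/(-9))*2)*(-5) = ((12 + 54 + 3*(-⅑))*2)*(-5) = ((12 + 54 - ⅓)*2)*(-5) = ((197/3)*2)*(-5) = (394/3)*(-5) = -1970/3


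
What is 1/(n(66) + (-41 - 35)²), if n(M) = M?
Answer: 1/5842 ≈ 0.00017117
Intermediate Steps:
1/(n(66) + (-41 - 35)²) = 1/(66 + (-41 - 35)²) = 1/(66 + (-76)²) = 1/(66 + 5776) = 1/5842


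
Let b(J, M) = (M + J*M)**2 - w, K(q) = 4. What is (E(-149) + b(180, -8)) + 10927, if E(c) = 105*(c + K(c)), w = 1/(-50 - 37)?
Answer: 182039323/87 ≈ 2.0924e+6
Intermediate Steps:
w = -1/87 (w = 1/(-87) = -1/87 ≈ -0.011494)
E(c) = 420 + 105*c (E(c) = 105*(c + 4) = 105*(4 + c) = 420 + 105*c)
b(J, M) = 1/87 + (M + J*M)**2 (b(J, M) = (M + J*M)**2 - 1*(-1/87) = (M + J*M)**2 + 1/87 = 1/87 + (M + J*M)**2)
(E(-149) + b(180, -8)) + 10927 = ((420 + 105*(-149)) + (1/87 + (-8)**2*(1 + 180)**2)) + 10927 = ((420 - 15645) + (1/87 + 64*181**2)) + 10927 = (-15225 + (1/87 + 64*32761)) + 10927 = (-15225 + (1/87 + 2096704)) + 10927 = (-15225 + 182413249/87) + 10927 = 181088674/87 + 10927 = 182039323/87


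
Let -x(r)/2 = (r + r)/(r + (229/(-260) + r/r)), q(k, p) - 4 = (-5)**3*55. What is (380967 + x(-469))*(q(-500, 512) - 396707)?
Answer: -18743299700873454/121909 ≈ -1.5375e+11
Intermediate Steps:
q(k, p) = -6871 (q(k, p) = 4 + (-5)**3*55 = 4 - 125*55 = 4 - 6875 = -6871)
x(r) = -4*r/(31/260 + r) (x(r) = -2*(r + r)/(r + (229/(-260) + r/r)) = -2*2*r/(r + (229*(-1/260) + 1)) = -2*2*r/(r + (-229/260 + 1)) = -2*2*r/(r + 31/260) = -2*2*r/(31/260 + r) = -4*r/(31/260 + r))
(380967 + x(-469))*(q(-500, 512) - 396707) = (380967 - 1040*(-469)/(31 + 260*(-469)))*(-6871 - 396707) = (380967 - 1040*(-469)/(31 - 121940))*(-403578) = (380967 - 1040*(-469)/(-121909))*(-403578) = (380967 - 1040*(-469)*(-1/121909))*(-403578) = (380967 - 487760/121909)*(-403578) = (46442818243/121909)*(-403578) = -18743299700873454/121909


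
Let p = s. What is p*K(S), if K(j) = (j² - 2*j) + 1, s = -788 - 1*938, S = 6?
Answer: -43150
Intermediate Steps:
s = -1726 (s = -788 - 938 = -1726)
p = -1726
K(j) = 1 + j² - 2*j
p*K(S) = -1726*(1 + 6² - 2*6) = -1726*(1 + 36 - 12) = -1726*25 = -43150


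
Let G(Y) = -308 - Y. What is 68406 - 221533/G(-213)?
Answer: 6720103/95 ≈ 70738.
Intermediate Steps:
68406 - 221533/G(-213) = 68406 - 221533/(-308 - 1*(-213)) = 68406 - 221533/(-308 + 213) = 68406 - 221533/(-95) = 68406 - 221533*(-1/95) = 68406 + 221533/95 = 6720103/95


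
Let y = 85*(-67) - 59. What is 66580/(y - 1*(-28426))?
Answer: 16645/5668 ≈ 2.9367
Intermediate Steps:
y = -5754 (y = -5695 - 59 = -5754)
66580/(y - 1*(-28426)) = 66580/(-5754 - 1*(-28426)) = 66580/(-5754 + 28426) = 66580/22672 = 66580*(1/22672) = 16645/5668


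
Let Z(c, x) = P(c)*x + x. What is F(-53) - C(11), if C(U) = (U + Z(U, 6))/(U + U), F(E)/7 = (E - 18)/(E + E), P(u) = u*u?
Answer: -16956/583 ≈ -29.084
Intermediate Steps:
P(u) = u²
Z(c, x) = x + x*c² (Z(c, x) = c²*x + x = x*c² + x = x + x*c²)
F(E) = 7*(-18 + E)/(2*E) (F(E) = 7*((E - 18)/(E + E)) = 7*((-18 + E)/((2*E))) = 7*((-18 + E)*(1/(2*E))) = 7*((-18 + E)/(2*E)) = 7*(-18 + E)/(2*E))
C(U) = (6 + U + 6*U²)/(2*U) (C(U) = (U + 6*(1 + U²))/(U + U) = (U + (6 + 6*U²))/((2*U)) = (6 + U + 6*U²)*(1/(2*U)) = (6 + U + 6*U²)/(2*U))
F(-53) - C(11) = (7/2 - 63/(-53)) - (½ + 3*11 + 3/11) = (7/2 - 63*(-1/53)) - (½ + 33 + 3*(1/11)) = (7/2 + 63/53) - (½ + 33 + 3/11) = 497/106 - 1*743/22 = 497/106 - 743/22 = -16956/583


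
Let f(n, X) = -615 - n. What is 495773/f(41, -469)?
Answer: -495773/656 ≈ -755.75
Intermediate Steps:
495773/f(41, -469) = 495773/(-615 - 1*41) = 495773/(-615 - 41) = 495773/(-656) = 495773*(-1/656) = -495773/656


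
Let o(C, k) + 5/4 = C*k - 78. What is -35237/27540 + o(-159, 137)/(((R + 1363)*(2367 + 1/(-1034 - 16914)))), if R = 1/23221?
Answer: -140089360948230191/108912095849759760 ≈ -1.2863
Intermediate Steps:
R = 1/23221 ≈ 4.3064e-5
o(C, k) = -317/4 + C*k (o(C, k) = -5/4 + (C*k - 78) = -5/4 + (-78 + C*k) = -317/4 + C*k)
-35237/27540 + o(-159, 137)/(((R + 1363)*(2367 + 1/(-1034 - 16914)))) = -35237/27540 + (-317/4 - 159*137)/(((1/23221 + 1363)*(2367 + 1/(-1034 - 16914)))) = -35237*1/27540 + (-317/4 - 21783)/((31650224*(2367 + 1/(-17948))/23221)) = -35237/27540 - 87449*23221/(31650224*(2367 - 1/17948))/4 = -35237/27540 - 87449/(4*((31650224/23221)*(42482915/17948))) = -35237/27540 - 87449/(4*336148443980740/104192627) = -35237/27540 - 87449/4*104192627/336148443980740 = -35237/27540 - 9111541038523/1344593775922960 = -140089360948230191/108912095849759760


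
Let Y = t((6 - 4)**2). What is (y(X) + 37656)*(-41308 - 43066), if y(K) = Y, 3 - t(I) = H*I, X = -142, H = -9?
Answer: -3180477930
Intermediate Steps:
t(I) = 3 + 9*I (t(I) = 3 - (-9)*I = 3 + 9*I)
Y = 39 (Y = 3 + 9*(6 - 4)**2 = 3 + 9*2**2 = 3 + 9*4 = 3 + 36 = 39)
y(K) = 39
(y(X) + 37656)*(-41308 - 43066) = (39 + 37656)*(-41308 - 43066) = 37695*(-84374) = -3180477930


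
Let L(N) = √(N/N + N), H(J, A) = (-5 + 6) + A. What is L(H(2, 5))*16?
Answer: 16*√7 ≈ 42.332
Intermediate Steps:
H(J, A) = 1 + A
L(N) = √(1 + N)
L(H(2, 5))*16 = √(1 + (1 + 5))*16 = √(1 + 6)*16 = √7*16 = 16*√7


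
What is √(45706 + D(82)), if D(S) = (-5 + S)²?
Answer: √51635 ≈ 227.23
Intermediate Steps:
√(45706 + D(82)) = √(45706 + (-5 + 82)²) = √(45706 + 77²) = √(45706 + 5929) = √51635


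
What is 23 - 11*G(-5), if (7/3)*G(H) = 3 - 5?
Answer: 227/7 ≈ 32.429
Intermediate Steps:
G(H) = -6/7 (G(H) = 3*(3 - 5)/7 = (3/7)*(-2) = -6/7)
23 - 11*G(-5) = 23 - 11*(-6/7) = 23 + 66/7 = 227/7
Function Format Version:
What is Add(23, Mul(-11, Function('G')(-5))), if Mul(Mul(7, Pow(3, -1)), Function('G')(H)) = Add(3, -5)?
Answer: Rational(227, 7) ≈ 32.429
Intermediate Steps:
Function('G')(H) = Rational(-6, 7) (Function('G')(H) = Mul(Rational(3, 7), Add(3, -5)) = Mul(Rational(3, 7), -2) = Rational(-6, 7))
Add(23, Mul(-11, Function('G')(-5))) = Add(23, Mul(-11, Rational(-6, 7))) = Add(23, Rational(66, 7)) = Rational(227, 7)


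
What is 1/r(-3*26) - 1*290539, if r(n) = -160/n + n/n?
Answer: -34574102/119 ≈ -2.9054e+5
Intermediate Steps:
r(n) = 1 - 160/n (r(n) = -160/n + 1 = 1 - 160/n)
1/r(-3*26) - 1*290539 = 1/((-160 - 3*26)/((-3*26))) - 1*290539 = 1/((-160 - 78)/(-78)) - 290539 = 1/(-1/78*(-238)) - 290539 = 1/(119/39) - 290539 = 39/119 - 290539 = -34574102/119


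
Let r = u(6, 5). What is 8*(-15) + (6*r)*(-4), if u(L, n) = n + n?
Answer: -360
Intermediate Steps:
u(L, n) = 2*n
r = 10 (r = 2*5 = 10)
8*(-15) + (6*r)*(-4) = 8*(-15) + (6*10)*(-4) = -120 + 60*(-4) = -120 - 240 = -360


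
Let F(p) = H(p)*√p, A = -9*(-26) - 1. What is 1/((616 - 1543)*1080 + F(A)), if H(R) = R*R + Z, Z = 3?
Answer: -125145/39440698886 - 13573*√233/78881397772 ≈ -5.7995e-6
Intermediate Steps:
A = 233 (A = 234 - 1 = 233)
H(R) = 3 + R² (H(R) = R*R + 3 = R² + 3 = 3 + R²)
F(p) = √p*(3 + p²) (F(p) = (3 + p²)*√p = √p*(3 + p²))
1/((616 - 1543)*1080 + F(A)) = 1/((616 - 1543)*1080 + √233*(3 + 233²)) = 1/(-927*1080 + √233*(3 + 54289)) = 1/(-1001160 + √233*54292) = 1/(-1001160 + 54292*√233)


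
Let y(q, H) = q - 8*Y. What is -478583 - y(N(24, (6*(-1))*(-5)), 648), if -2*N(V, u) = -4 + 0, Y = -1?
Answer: -478593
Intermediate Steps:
N(V, u) = 2 (N(V, u) = -(-4 + 0)/2 = -½*(-4) = 2)
y(q, H) = 8 + q (y(q, H) = q - 8*(-1) = q + 8 = 8 + q)
-478583 - y(N(24, (6*(-1))*(-5)), 648) = -478583 - (8 + 2) = -478583 - 1*10 = -478583 - 10 = -478593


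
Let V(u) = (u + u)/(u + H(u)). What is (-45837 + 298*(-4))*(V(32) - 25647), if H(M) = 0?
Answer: 1206058705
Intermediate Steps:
V(u) = 2 (V(u) = (u + u)/(u + 0) = (2*u)/u = 2)
(-45837 + 298*(-4))*(V(32) - 25647) = (-45837 + 298*(-4))*(2 - 25647) = (-45837 - 1192)*(-25645) = -47029*(-25645) = 1206058705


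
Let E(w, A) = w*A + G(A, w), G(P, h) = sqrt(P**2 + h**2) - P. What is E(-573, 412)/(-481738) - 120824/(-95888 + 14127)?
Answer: 38770503740/19693690309 - sqrt(498073)/481738 ≈ 1.9672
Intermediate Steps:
E(w, A) = sqrt(A**2 + w**2) - A + A*w (E(w, A) = w*A + (sqrt(A**2 + w**2) - A) = A*w + (sqrt(A**2 + w**2) - A) = sqrt(A**2 + w**2) - A + A*w)
E(-573, 412)/(-481738) - 120824/(-95888 + 14127) = (sqrt(412**2 + (-573)**2) - 1*412 + 412*(-573))/(-481738) - 120824/(-95888 + 14127) = (sqrt(169744 + 328329) - 412 - 236076)*(-1/481738) - 120824/(-81761) = (sqrt(498073) - 412 - 236076)*(-1/481738) - 120824*(-1/81761) = (-236488 + sqrt(498073))*(-1/481738) + 120824/81761 = (118244/240869 - sqrt(498073)/481738) + 120824/81761 = 38770503740/19693690309 - sqrt(498073)/481738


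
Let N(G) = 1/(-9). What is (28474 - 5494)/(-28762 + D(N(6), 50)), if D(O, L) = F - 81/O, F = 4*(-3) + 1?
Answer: -1915/2337 ≈ -0.81943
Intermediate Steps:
F = -11 (F = -12 + 1 = -11)
N(G) = -1/9
D(O, L) = -11 - 81/O
(28474 - 5494)/(-28762 + D(N(6), 50)) = (28474 - 5494)/(-28762 + (-11 - 81/(-1/9))) = 22980/(-28762 + (-11 - 81*(-9))) = 22980/(-28762 + (-11 + 729)) = 22980/(-28762 + 718) = 22980/(-28044) = 22980*(-1/28044) = -1915/2337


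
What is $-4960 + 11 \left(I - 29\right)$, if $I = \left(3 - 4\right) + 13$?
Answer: $-5147$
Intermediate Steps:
$I = 12$ ($I = \left(3 - 4\right) + 13 = -1 + 13 = 12$)
$-4960 + 11 \left(I - 29\right) = -4960 + 11 \left(12 - 29\right) = -4960 + 11 \left(-17\right) = -4960 - 187 = -5147$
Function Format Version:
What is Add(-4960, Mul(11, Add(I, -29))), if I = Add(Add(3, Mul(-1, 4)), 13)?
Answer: -5147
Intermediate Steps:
I = 12 (I = Add(Add(3, -4), 13) = Add(-1, 13) = 12)
Add(-4960, Mul(11, Add(I, -29))) = Add(-4960, Mul(11, Add(12, -29))) = Add(-4960, Mul(11, -17)) = Add(-4960, -187) = -5147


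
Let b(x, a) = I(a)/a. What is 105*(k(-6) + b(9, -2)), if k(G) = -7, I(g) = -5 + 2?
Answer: -1155/2 ≈ -577.50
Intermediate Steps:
I(g) = -3
b(x, a) = -3/a
105*(k(-6) + b(9, -2)) = 105*(-7 - 3/(-2)) = 105*(-7 - 3*(-½)) = 105*(-7 + 3/2) = 105*(-11/2) = -1155/2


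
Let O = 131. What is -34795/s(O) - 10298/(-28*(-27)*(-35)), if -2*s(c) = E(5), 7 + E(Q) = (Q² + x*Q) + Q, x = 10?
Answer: 921051577/965790 ≈ 953.68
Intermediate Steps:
E(Q) = -7 + Q² + 11*Q (E(Q) = -7 + ((Q² + 10*Q) + Q) = -7 + (Q² + 11*Q) = -7 + Q² + 11*Q)
s(c) = -73/2 (s(c) = -(-7 + 5² + 11*5)/2 = -(-7 + 25 + 55)/2 = -½*73 = -73/2)
-34795/s(O) - 10298/(-28*(-27)*(-35)) = -34795/(-73/2) - 10298/(-28*(-27)*(-35)) = -34795*(-2/73) - 10298/(756*(-35)) = 69590/73 - 10298/(-26460) = 69590/73 - 10298*(-1/26460) = 69590/73 + 5149/13230 = 921051577/965790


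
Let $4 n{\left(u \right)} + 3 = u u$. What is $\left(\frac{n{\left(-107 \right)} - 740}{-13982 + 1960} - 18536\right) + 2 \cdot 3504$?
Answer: $- \frac{277183475}{24044} \approx -11528.0$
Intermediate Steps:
$n{\left(u \right)} = - \frac{3}{4} + \frac{u^{2}}{4}$ ($n{\left(u \right)} = - \frac{3}{4} + \frac{u u}{4} = - \frac{3}{4} + \frac{u^{2}}{4}$)
$\left(\frac{n{\left(-107 \right)} - 740}{-13982 + 1960} - 18536\right) + 2 \cdot 3504 = \left(\frac{\left(- \frac{3}{4} + \frac{\left(-107\right)^{2}}{4}\right) - 740}{-13982 + 1960} - 18536\right) + 2 \cdot 3504 = \left(\frac{\left(- \frac{3}{4} + \frac{1}{4} \cdot 11449\right) - 740}{-12022} - 18536\right) + 7008 = \left(\left(\left(- \frac{3}{4} + \frac{11449}{4}\right) - 740\right) \left(- \frac{1}{12022}\right) - 18536\right) + 7008 = \left(\left(\frac{5723}{2} - 740\right) \left(- \frac{1}{12022}\right) - 18536\right) + 7008 = \left(\frac{4243}{2} \left(- \frac{1}{12022}\right) - 18536\right) + 7008 = \left(- \frac{4243}{24044} - 18536\right) + 7008 = - \frac{445683827}{24044} + 7008 = - \frac{277183475}{24044}$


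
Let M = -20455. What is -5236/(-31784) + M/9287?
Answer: -150378747/73794502 ≈ -2.0378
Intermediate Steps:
-5236/(-31784) + M/9287 = -5236/(-31784) - 20455/9287 = -5236*(-1/31784) - 20455*1/9287 = 1309/7946 - 20455/9287 = -150378747/73794502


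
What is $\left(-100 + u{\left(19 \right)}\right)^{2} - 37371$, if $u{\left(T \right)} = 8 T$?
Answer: $-34667$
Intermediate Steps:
$\left(-100 + u{\left(19 \right)}\right)^{2} - 37371 = \left(-100 + 8 \cdot 19\right)^{2} - 37371 = \left(-100 + 152\right)^{2} - 37371 = 52^{2} - 37371 = 2704 - 37371 = -34667$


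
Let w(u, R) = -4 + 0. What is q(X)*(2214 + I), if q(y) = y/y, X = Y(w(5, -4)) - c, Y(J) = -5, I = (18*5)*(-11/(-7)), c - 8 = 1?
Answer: 16488/7 ≈ 2355.4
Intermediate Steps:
c = 9 (c = 8 + 1 = 9)
w(u, R) = -4
I = 990/7 (I = 90*(-11*(-1/7)) = 90*(11/7) = 990/7 ≈ 141.43)
X = -14 (X = -5 - 1*9 = -5 - 9 = -14)
q(y) = 1
q(X)*(2214 + I) = 1*(2214 + 990/7) = 1*(16488/7) = 16488/7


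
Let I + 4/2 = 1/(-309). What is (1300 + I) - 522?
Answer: 239783/309 ≈ 776.00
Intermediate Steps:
I = -619/309 (I = -2 + 1/(-309) = -2 - 1/309 = -619/309 ≈ -2.0032)
(1300 + I) - 522 = (1300 - 619/309) - 522 = 401081/309 - 522 = 239783/309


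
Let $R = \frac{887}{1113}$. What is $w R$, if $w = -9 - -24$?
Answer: $\frac{4435}{371} \approx 11.954$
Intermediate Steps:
$R = \frac{887}{1113}$ ($R = 887 \cdot \frac{1}{1113} = \frac{887}{1113} \approx 0.79695$)
$w = 15$ ($w = -9 + 24 = 15$)
$w R = 15 \cdot \frac{887}{1113} = \frac{4435}{371}$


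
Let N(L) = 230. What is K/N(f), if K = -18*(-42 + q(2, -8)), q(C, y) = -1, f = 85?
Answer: 387/115 ≈ 3.3652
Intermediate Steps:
K = 774 (K = -18*(-42 - 1) = -18*(-43) = 774)
K/N(f) = 774/230 = 774*(1/230) = 387/115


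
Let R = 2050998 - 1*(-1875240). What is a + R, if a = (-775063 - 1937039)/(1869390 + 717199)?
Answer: 10155561310080/2586589 ≈ 3.9262e+6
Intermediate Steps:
R = 3926238 (R = 2050998 + 1875240 = 3926238)
a = -2712102/2586589 ≈ -1.0485
a + R = -2712102/2586589 + 3926238 = 10155561310080/2586589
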